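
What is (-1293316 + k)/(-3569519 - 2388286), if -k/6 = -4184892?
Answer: -23816036/5957805 ≈ -3.9975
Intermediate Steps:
k = 25109352 (k = -6*(-4184892) = 25109352)
(-1293316 + k)/(-3569519 - 2388286) = (-1293316 + 25109352)/(-3569519 - 2388286) = 23816036/(-5957805) = 23816036*(-1/5957805) = -23816036/5957805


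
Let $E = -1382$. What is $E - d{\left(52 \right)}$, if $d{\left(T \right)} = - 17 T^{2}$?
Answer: $44586$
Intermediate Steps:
$E - d{\left(52 \right)} = -1382 - - 17 \cdot 52^{2} = -1382 - \left(-17\right) 2704 = -1382 - -45968 = -1382 + 45968 = 44586$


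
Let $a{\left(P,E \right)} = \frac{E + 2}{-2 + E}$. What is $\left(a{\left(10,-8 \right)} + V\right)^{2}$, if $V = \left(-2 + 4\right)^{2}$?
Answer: $\frac{529}{25} \approx 21.16$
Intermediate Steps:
$a{\left(P,E \right)} = \frac{2 + E}{-2 + E}$
$V = 4$ ($V = 2^{2} = 4$)
$\left(a{\left(10,-8 \right)} + V\right)^{2} = \left(\frac{2 - 8}{-2 - 8} + 4\right)^{2} = \left(\frac{1}{-10} \left(-6\right) + 4\right)^{2} = \left(\left(- \frac{1}{10}\right) \left(-6\right) + 4\right)^{2} = \left(\frac{3}{5} + 4\right)^{2} = \left(\frac{23}{5}\right)^{2} = \frac{529}{25}$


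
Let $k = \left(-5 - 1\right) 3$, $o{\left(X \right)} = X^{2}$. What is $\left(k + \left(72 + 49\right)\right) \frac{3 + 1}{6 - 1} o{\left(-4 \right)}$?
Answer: $\frac{6592}{5} \approx 1318.4$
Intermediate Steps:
$k = -18$ ($k = \left(-6\right) 3 = -18$)
$\left(k + \left(72 + 49\right)\right) \frac{3 + 1}{6 - 1} o{\left(-4 \right)} = \left(-18 + \left(72 + 49\right)\right) \frac{3 + 1}{6 - 1} \left(-4\right)^{2} = \left(-18 + 121\right) \frac{4}{5} \cdot 16 = 103 \cdot 4 \cdot \frac{1}{5} \cdot 16 = 103 \cdot \frac{4}{5} \cdot 16 = 103 \cdot \frac{64}{5} = \frac{6592}{5}$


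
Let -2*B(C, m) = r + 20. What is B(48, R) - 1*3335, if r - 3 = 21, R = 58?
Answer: -3357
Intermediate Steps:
r = 24 (r = 3 + 21 = 24)
B(C, m) = -22 (B(C, m) = -(24 + 20)/2 = -1/2*44 = -22)
B(48, R) - 1*3335 = -22 - 1*3335 = -22 - 3335 = -3357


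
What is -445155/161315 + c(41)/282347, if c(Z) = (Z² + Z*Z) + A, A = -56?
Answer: -25030974279/9109361261 ≈ -2.7478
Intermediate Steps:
c(Z) = -56 + 2*Z² (c(Z) = (Z² + Z*Z) - 56 = (Z² + Z²) - 56 = 2*Z² - 56 = -56 + 2*Z²)
-445155/161315 + c(41)/282347 = -445155/161315 + (-56 + 2*41²)/282347 = -445155*1/161315 + (-56 + 2*1681)*(1/282347) = -89031/32263 + (-56 + 3362)*(1/282347) = -89031/32263 + 3306*(1/282347) = -89031/32263 + 3306/282347 = -25030974279/9109361261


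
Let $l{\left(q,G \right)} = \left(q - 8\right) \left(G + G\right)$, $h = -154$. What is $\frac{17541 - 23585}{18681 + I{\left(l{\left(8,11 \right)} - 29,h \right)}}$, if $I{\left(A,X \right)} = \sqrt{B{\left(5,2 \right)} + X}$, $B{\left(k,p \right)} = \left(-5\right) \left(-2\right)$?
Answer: $- \frac{37635988}{116326635} + \frac{24176 i}{116326635} \approx -0.32354 + 0.00020783 i$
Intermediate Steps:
$l{\left(q,G \right)} = 2 G \left(-8 + q\right)$ ($l{\left(q,G \right)} = \left(-8 + q\right) 2 G = 2 G \left(-8 + q\right)$)
$B{\left(k,p \right)} = 10$
$I{\left(A,X \right)} = \sqrt{10 + X}$
$\frac{17541 - 23585}{18681 + I{\left(l{\left(8,11 \right)} - 29,h \right)}} = \frac{17541 - 23585}{18681 + \sqrt{10 - 154}} = - \frac{6044}{18681 + \sqrt{-144}} = - \frac{6044}{18681 + 12 i} = - 6044 \frac{18681 - 12 i}{348979905} = - \frac{6044 \left(18681 - 12 i\right)}{348979905}$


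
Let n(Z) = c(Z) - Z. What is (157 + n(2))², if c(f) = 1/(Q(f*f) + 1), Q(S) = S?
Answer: 602176/25 ≈ 24087.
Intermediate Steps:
c(f) = 1/(1 + f²) (c(f) = 1/(f*f + 1) = 1/(f² + 1) = 1/(1 + f²))
n(Z) = 1/(1 + Z²) - Z
(157 + n(2))² = (157 + (1 - 1*2 - 1*2³)/(1 + 2²))² = (157 + (1 - 2 - 1*8)/(1 + 4))² = (157 + (1 - 2 - 8)/5)² = (157 + (⅕)*(-9))² = (157 - 9/5)² = (776/5)² = 602176/25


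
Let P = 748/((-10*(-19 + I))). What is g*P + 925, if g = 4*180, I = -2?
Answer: 24427/7 ≈ 3489.6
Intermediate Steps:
g = 720
P = 374/105 (P = 748/((-10*(-19 - 2))) = 748/((-10*(-21))) = 748/210 = 748*(1/210) = 374/105 ≈ 3.5619)
g*P + 925 = 720*(374/105) + 925 = 17952/7 + 925 = 24427/7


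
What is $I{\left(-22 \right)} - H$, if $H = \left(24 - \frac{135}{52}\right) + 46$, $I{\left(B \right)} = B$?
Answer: $- \frac{4649}{52} \approx -89.404$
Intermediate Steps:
$H = \frac{3505}{52}$ ($H = \left(24 - \frac{135}{52}\right) + 46 = \frac{1113}{52} + 46 = \frac{3505}{52} \approx 67.404$)
$I{\left(-22 \right)} - H = -22 - \frac{3505}{52} = - \frac{4649}{52}$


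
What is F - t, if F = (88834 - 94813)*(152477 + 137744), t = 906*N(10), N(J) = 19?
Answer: -1735248573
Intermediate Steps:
t = 17214 (t = 906*19 = 17214)
F = -1735231359 (F = -5979*290221 = -1735231359)
F - t = -1735231359 - 1*17214 = -1735231359 - 17214 = -1735248573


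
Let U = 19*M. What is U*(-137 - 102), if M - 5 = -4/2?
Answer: -13623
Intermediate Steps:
M = 3 (M = 5 - 4/2 = 5 - 4*½ = 5 - 2 = 3)
U = 57 (U = 19*3 = 57)
U*(-137 - 102) = 57*(-137 - 102) = 57*(-239) = -13623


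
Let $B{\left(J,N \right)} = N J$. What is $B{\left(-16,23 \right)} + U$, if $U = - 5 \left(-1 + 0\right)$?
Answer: $-363$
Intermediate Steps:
$B{\left(J,N \right)} = J N$
$U = 5$ ($U = \left(-5\right) \left(-1\right) = 5$)
$B{\left(-16,23 \right)} + U = \left(-16\right) 23 + 5 = -368 + 5 = -363$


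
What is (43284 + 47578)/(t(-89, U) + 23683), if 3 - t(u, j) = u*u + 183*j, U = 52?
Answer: 90862/6249 ≈ 14.540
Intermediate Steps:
t(u, j) = 3 - u**2 - 183*j (t(u, j) = 3 - (u*u + 183*j) = 3 - (u**2 + 183*j) = 3 + (-u**2 - 183*j) = 3 - u**2 - 183*j)
(43284 + 47578)/(t(-89, U) + 23683) = (43284 + 47578)/((3 - 1*(-89)**2 - 183*52) + 23683) = 90862/((3 - 1*7921 - 9516) + 23683) = 90862/((3 - 7921 - 9516) + 23683) = 90862/(-17434 + 23683) = 90862/6249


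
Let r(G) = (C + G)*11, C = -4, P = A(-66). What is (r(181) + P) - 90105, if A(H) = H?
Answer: -88224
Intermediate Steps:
P = -66
r(G) = -44 + 11*G (r(G) = (-4 + G)*11 = -44 + 11*G)
(r(181) + P) - 90105 = ((-44 + 11*181) - 66) - 90105 = ((-44 + 1991) - 66) - 90105 = (1947 - 66) - 90105 = 1881 - 90105 = -88224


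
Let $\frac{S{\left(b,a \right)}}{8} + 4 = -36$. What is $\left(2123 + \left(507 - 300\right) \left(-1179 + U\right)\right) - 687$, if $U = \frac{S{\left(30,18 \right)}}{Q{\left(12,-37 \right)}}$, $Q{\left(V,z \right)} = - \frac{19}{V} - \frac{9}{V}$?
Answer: $- \frac{1499599}{7} \approx -2.1423 \cdot 10^{5}$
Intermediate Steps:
$S{\left(b,a \right)} = -320$ ($S{\left(b,a \right)} = -32 + 8 \left(-36\right) = -32 - 288 = -320$)
$Q{\left(V,z \right)} = - \frac{28}{V}$
$U = \frac{960}{7}$ ($U = - \frac{320}{\left(-28\right) \frac{1}{12}} = - \frac{320}{- \frac{7}{3}} = \left(-320\right) \left(- \frac{3}{7}\right) = \frac{960}{7} \approx 137.14$)
$\left(2123 + \left(507 - 300\right) \left(-1179 + U\right)\right) - 687 = \left(2123 + \left(507 - 300\right) \left(-1179 + \frac{960}{7}\right)\right) - 687 = \left(2123 + 207 \left(- \frac{7293}{7}\right)\right) - 687 = \left(2123 - \frac{1509651}{7}\right) - 687 = - \frac{1494790}{7} - 687 = - \frac{1499599}{7}$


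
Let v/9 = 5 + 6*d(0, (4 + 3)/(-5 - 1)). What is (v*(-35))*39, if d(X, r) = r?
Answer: 24570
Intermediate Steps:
v = -18 (v = 9*(5 + 6*((4 + 3)/(-5 - 1))) = 9*(5 + 6*(7/(-6))) = 9*(5 + 6*(7*(-⅙))) = 9*(5 + 6*(-7/6)) = 9*(5 - 7) = 9*(-2) = -18)
(v*(-35))*39 = -18*(-35)*39 = 630*39 = 24570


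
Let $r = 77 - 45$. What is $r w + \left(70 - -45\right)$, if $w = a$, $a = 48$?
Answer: $1651$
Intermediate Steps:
$w = 48$
$r = 32$
$r w + \left(70 - -45\right) = 32 \cdot 48 + \left(70 - -45\right) = 1536 + \left(70 + 45\right) = 1536 + 115 = 1651$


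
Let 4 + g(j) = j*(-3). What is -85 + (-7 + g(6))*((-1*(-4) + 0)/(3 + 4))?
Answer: -711/7 ≈ -101.57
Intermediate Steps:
g(j) = -4 - 3*j (g(j) = -4 + j*(-3) = -4 - 3*j)
-85 + (-7 + g(6))*((-1*(-4) + 0)/(3 + 4)) = -85 + (-7 + (-4 - 3*6))*((-1*(-4) + 0)/(3 + 4)) = -85 + (-7 + (-4 - 18))*((4 + 0)/7) = -85 + (-7 - 22)*(4*(1/7)) = -85 - 29*4/7 = -85 - 116/7 = -711/7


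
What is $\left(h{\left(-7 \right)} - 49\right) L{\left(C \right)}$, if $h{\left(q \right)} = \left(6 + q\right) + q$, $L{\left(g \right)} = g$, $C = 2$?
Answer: $-114$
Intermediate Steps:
$h{\left(q \right)} = 6 + 2 q$
$\left(h{\left(-7 \right)} - 49\right) L{\left(C \right)} = \left(\left(6 + 2 \left(-7\right)\right) - 49\right) 2 = \left(\left(6 - 14\right) - 49\right) 2 = \left(-8 - 49\right) 2 = \left(-57\right) 2 = -114$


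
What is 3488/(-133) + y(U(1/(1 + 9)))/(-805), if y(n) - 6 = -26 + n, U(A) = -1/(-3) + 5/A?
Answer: -1205089/45885 ≈ -26.263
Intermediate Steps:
U(A) = ⅓ + 5/A (U(A) = -1*(-⅓) + 5/A = ⅓ + 5/A)
y(n) = -20 + n (y(n) = 6 + (-26 + n) = -20 + n)
3488/(-133) + y(U(1/(1 + 9)))/(-805) = 3488/(-133) + (-20 + (15 + 1/(1 + 9))/(3*(1/(1 + 9))))/(-805) = 3488*(-1/133) + (-20 + (15 + 1/10)/(3*(1/10)))*(-1/805) = -3488/133 + (-20 + (15 + ⅒)/(3*(⅒)))*(-1/805) = -3488/133 + (-20 + (⅓)*10*(151/10))*(-1/805) = -3488/133 + (-20 + 151/3)*(-1/805) = -3488/133 + (91/3)*(-1/805) = -3488/133 - 13/345 = -1205089/45885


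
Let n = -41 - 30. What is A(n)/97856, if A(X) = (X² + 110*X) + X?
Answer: -355/12232 ≈ -0.029022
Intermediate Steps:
n = -71
A(X) = X² + 111*X
A(n)/97856 = -71*(111 - 71)/97856 = -71*40*(1/97856) = -2840*1/97856 = -355/12232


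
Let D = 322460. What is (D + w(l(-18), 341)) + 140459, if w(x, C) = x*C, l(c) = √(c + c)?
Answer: 462919 + 2046*I ≈ 4.6292e+5 + 2046.0*I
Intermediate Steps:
l(c) = √2*√c (l(c) = √(2*c) = √2*√c)
w(x, C) = C*x
(D + w(l(-18), 341)) + 140459 = (322460 + 341*(√2*√(-18))) + 140459 = (322460 + 341*(√2*(3*I*√2))) + 140459 = (322460 + 341*(6*I)) + 140459 = (322460 + 2046*I) + 140459 = 462919 + 2046*I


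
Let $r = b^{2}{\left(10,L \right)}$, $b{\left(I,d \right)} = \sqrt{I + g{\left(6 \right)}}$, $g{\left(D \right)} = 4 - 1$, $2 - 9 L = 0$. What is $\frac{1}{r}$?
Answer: $\frac{1}{13} \approx 0.076923$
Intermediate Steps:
$L = \frac{2}{9}$ ($L = \frac{2}{9} - 0 = \frac{2}{9} + 0 = \frac{2}{9} \approx 0.22222$)
$g{\left(D \right)} = 3$ ($g{\left(D \right)} = 4 - 1 = 3$)
$b{\left(I,d \right)} = \sqrt{3 + I}$ ($b{\left(I,d \right)} = \sqrt{I + 3} = \sqrt{3 + I}$)
$r = 13$ ($r = \left(\sqrt{3 + 10}\right)^{2} = \left(\sqrt{13}\right)^{2} = 13$)
$\frac{1}{r} = \frac{1}{13}$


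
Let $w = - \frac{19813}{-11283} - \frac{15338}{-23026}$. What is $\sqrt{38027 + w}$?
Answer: $\frac{\sqrt{641720497791469199991}}{129901179} \approx 195.01$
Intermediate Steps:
$w = \frac{314636396}{129901179}$ ($w = \left(-19813\right) \left(- \frac{1}{11283}\right) - - \frac{7669}{11513} = \frac{19813}{11283} + \frac{7669}{11513} = \frac{314636396}{129901179} \approx 2.4221$)
$\sqrt{38027 + w} = \sqrt{38027 + \frac{314636396}{129901179}} = \sqrt{\frac{4940066770229}{129901179}} = \frac{\sqrt{641720497791469199991}}{129901179}$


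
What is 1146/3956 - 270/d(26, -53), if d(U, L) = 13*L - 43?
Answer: 39729/60329 ≈ 0.65854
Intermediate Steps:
d(U, L) = -43 + 13*L
1146/3956 - 270/d(26, -53) = 1146/3956 - 270/(-43 + 13*(-53)) = 1146*(1/3956) - 270/(-43 - 689) = 573/1978 - 270/(-732) = 573/1978 - 270*(-1/732) = 573/1978 + 45/122 = 39729/60329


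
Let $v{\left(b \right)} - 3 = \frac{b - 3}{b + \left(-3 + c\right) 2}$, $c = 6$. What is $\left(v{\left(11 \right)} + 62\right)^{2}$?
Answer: $\frac{1238769}{289} \approx 4286.4$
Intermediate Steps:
$v{\left(b \right)} = 3 + \frac{-3 + b}{6 + b}$ ($v{\left(b \right)} = 3 + \frac{b - 3}{b + \left(-3 + 6\right) 2} = 3 + \frac{-3 + b}{b + 3 \cdot 2} = 3 + \frac{-3 + b}{b + 6} = 3 + \frac{-3 + b}{6 + b}$)
$\left(v{\left(11 \right)} + 62\right)^{2} = \left(\frac{15 + 4 \cdot 11}{6 + 11} + 62\right)^{2} = \left(\frac{15 + 44}{17} + 62\right)^{2} = \left(\frac{1}{17} \cdot 59 + 62\right)^{2} = \left(\frac{59}{17} + 62\right)^{2} = \left(\frac{1113}{17}\right)^{2} = \frac{1238769}{289}$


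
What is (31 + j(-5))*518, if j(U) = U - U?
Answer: 16058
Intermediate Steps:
j(U) = 0
(31 + j(-5))*518 = (31 + 0)*518 = 31*518 = 16058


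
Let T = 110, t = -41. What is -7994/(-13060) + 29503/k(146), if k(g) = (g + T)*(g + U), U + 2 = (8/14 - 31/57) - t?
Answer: 76205153521/61706723840 ≈ 1.2350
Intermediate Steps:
U = 15572/399 (U = -2 + ((8/14 - 31/57) - 1*(-41)) = -2 + ((8*(1/14) - 31*1/57) + 41) = -2 + ((4/7 - 31/57) + 41) = -2 + (11/399 + 41) = -2 + 16370/399 = 15572/399 ≈ 39.028)
k(g) = (110 + g)*(15572/399 + g) (k(g) = (g + 110)*(g + 15572/399) = (110 + g)*(15572/399 + g))
-7994/(-13060) + 29503/k(146) = -7994/(-13060) + 29503/(1712920/399 + 146**2 + (59462/399)*146) = -7994*(-1/13060) + 29503/(1712920/399 + 21316 + 8681452/399) = 3997/6530 + 29503/(18899456/399) = 3997/6530 + 29503*(399/18899456) = 3997/6530 + 11771697/18899456 = 76205153521/61706723840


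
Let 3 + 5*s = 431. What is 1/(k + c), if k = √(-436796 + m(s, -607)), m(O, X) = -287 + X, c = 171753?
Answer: 171753/29499530699 - I*√437690/29499530699 ≈ 5.8222e-6 - 2.2427e-8*I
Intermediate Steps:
s = 428/5 (s = -⅗ + (⅕)*431 = -⅗ + 431/5 = 428/5 ≈ 85.600)
k = I*√437690 (k = √(-436796 + (-287 - 607)) = √(-436796 - 894) = √(-437690) = I*√437690 ≈ 661.58*I)
1/(k + c) = 1/(I*√437690 + 171753) = 1/(171753 + I*√437690)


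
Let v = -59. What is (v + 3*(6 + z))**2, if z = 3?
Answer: 1024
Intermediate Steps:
(v + 3*(6 + z))**2 = (-59 + 3*(6 + 3))**2 = (-59 + 3*9)**2 = (-59 + 27)**2 = (-32)**2 = 1024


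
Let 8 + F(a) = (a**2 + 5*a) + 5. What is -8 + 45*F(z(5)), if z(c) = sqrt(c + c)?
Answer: 307 + 225*sqrt(10) ≈ 1018.5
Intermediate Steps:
z(c) = sqrt(2)*sqrt(c) (z(c) = sqrt(2*c) = sqrt(2)*sqrt(c))
F(a) = -3 + a**2 + 5*a (F(a) = -8 + ((a**2 + 5*a) + 5) = -8 + (5 + a**2 + 5*a) = -3 + a**2 + 5*a)
-8 + 45*F(z(5)) = -8 + 45*(-3 + (sqrt(2)*sqrt(5))**2 + 5*(sqrt(2)*sqrt(5))) = -8 + 45*(-3 + (sqrt(10))**2 + 5*sqrt(10)) = -8 + 45*(-3 + 10 + 5*sqrt(10)) = -8 + 45*(7 + 5*sqrt(10)) = -8 + (315 + 225*sqrt(10)) = 307 + 225*sqrt(10)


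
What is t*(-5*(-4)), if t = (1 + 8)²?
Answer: 1620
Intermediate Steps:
t = 81 (t = 9² = 81)
t*(-5*(-4)) = 81*(-5*(-4)) = 81*20 = 1620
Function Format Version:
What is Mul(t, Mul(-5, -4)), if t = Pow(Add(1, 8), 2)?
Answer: 1620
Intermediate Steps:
t = 81 (t = Pow(9, 2) = 81)
Mul(t, Mul(-5, -4)) = Mul(81, Mul(-5, -4)) = Mul(81, 20) = 1620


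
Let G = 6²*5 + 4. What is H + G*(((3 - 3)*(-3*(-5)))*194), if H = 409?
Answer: 409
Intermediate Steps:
G = 184 (G = 36*5 + 4 = 180 + 4 = 184)
H + G*(((3 - 3)*(-3*(-5)))*194) = 409 + 184*(((3 - 3)*(-3*(-5)))*194) = 409 + 184*((0*15)*194) = 409 + 184*(0*194) = 409 + 184*0 = 409 + 0 = 409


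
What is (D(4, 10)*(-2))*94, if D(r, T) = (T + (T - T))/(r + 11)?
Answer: -376/3 ≈ -125.33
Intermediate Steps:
D(r, T) = T/(11 + r) (D(r, T) = (T + 0)/(11 + r) = T/(11 + r))
(D(4, 10)*(-2))*94 = ((10/(11 + 4))*(-2))*94 = ((10/15)*(-2))*94 = ((10*(1/15))*(-2))*94 = ((2/3)*(-2))*94 = -4/3*94 = -376/3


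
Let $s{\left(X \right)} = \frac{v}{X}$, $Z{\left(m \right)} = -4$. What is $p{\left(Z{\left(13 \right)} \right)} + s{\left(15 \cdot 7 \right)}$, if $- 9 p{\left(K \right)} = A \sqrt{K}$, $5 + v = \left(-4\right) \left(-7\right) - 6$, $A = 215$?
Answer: $\frac{17}{105} - \frac{430 i}{9} \approx 0.1619 - 47.778 i$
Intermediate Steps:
$v = 17$ ($v = -5 - -22 = -5 + \left(28 - 6\right) = -5 + 22 = 17$)
$p{\left(K \right)} = - \frac{215 \sqrt{K}}{9}$
$s{\left(X \right)} = \frac{17}{X}$
$p{\left(Z{\left(13 \right)} \right)} + s{\left(15 \cdot 7 \right)} = - \frac{215 \sqrt{-4}}{9} + \frac{17}{15 \cdot 7} = - \frac{215 \cdot 2 i}{9} + \frac{17}{105} = - \frac{430 i}{9} + 17 \cdot \frac{1}{105} = - \frac{430 i}{9} + \frac{17}{105} = \frac{17}{105} - \frac{430 i}{9}$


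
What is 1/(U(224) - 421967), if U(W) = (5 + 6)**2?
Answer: -1/421846 ≈ -2.3705e-6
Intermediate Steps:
U(W) = 121 (U(W) = 11**2 = 121)
1/(U(224) - 421967) = 1/(121 - 421967) = 1/(-421846) = -1/421846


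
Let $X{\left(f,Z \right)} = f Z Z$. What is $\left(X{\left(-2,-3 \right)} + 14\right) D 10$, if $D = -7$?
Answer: $280$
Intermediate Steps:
$X{\left(f,Z \right)} = f Z^{2}$ ($X{\left(f,Z \right)} = Z f Z = f Z^{2}$)
$\left(X{\left(-2,-3 \right)} + 14\right) D 10 = \left(- 2 \left(-3\right)^{2} + 14\right) \left(-7\right) 10 = \left(\left(-2\right) 9 + 14\right) \left(-7\right) 10 = \left(-18 + 14\right) \left(-7\right) 10 = \left(-4\right) \left(-7\right) 10 = 28 \cdot 10 = 280$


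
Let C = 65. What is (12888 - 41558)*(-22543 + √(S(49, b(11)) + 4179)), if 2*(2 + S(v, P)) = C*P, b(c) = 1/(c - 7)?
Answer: 646307810 - 14335*√66962/2 ≈ 6.4445e+8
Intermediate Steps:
b(c) = 1/(-7 + c)
S(v, P) = -2 + 65*P/2 (S(v, P) = -2 + (65*P)/2 = -2 + 65*P/2)
(12888 - 41558)*(-22543 + √(S(49, b(11)) + 4179)) = (12888 - 41558)*(-22543 + √((-2 + 65/(2*(-7 + 11))) + 4179)) = -28670*(-22543 + √((-2 + (65/2)/4) + 4179)) = -28670*(-22543 + √((-2 + (65/2)*(¼)) + 4179)) = -28670*(-22543 + √((-2 + 65/8) + 4179)) = -28670*(-22543 + √(49/8 + 4179)) = -28670*(-22543 + √(33481/8)) = -28670*(-22543 + √66962/4) = 646307810 - 14335*√66962/2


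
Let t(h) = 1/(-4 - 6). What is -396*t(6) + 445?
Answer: 2423/5 ≈ 484.60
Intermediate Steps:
t(h) = -⅒ (t(h) = 1/(-10) = -⅒)
-396*t(6) + 445 = -396*(-⅒) + 445 = 198/5 + 445 = 2423/5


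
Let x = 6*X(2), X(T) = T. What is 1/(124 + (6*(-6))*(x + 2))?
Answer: -1/380 ≈ -0.0026316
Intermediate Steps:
x = 12 (x = 6*2 = 12)
1/(124 + (6*(-6))*(x + 2)) = 1/(124 + (6*(-6))*(12 + 2)) = 1/(124 - 36*14) = 1/(124 - 504) = 1/(-380) = -1/380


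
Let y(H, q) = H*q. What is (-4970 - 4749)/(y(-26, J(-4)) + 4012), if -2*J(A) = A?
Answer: -9719/3960 ≈ -2.4543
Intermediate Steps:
J(A) = -A/2
(-4970 - 4749)/(y(-26, J(-4)) + 4012) = (-4970 - 4749)/(-(-13)*(-4) + 4012) = -9719/(-26*2 + 4012) = -9719/(-52 + 4012) = -9719/3960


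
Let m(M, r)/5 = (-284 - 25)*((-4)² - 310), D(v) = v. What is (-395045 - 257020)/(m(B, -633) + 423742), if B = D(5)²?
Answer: -652065/877972 ≈ -0.74269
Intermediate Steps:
B = 25 (B = 5² = 25)
m(M, r) = 454230 (m(M, r) = 5*((-284 - 25)*((-4)² - 310)) = 5*(-309*(16 - 310)) = 5*(-309*(-294)) = 5*90846 = 454230)
(-395045 - 257020)/(m(B, -633) + 423742) = (-395045 - 257020)/(454230 + 423742) = -652065/877972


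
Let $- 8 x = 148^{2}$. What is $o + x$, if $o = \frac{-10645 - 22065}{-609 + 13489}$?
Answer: $- \frac{3529815}{1288} \approx -2740.5$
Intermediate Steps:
$x = -2738$ ($x = - \frac{148^{2}}{8} = \left(- \frac{1}{8}\right) 21904 = -2738$)
$o = - \frac{3271}{1288}$ ($o = - \frac{32710}{12880} = \left(-32710\right) \frac{1}{12880} = - \frac{3271}{1288} \approx -2.5396$)
$o + x = - \frac{3271}{1288} - 2738 = - \frac{3529815}{1288}$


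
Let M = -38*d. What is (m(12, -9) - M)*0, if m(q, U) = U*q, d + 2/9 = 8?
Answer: 0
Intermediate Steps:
d = 70/9 (d = -2/9 + 8 = 70/9 ≈ 7.7778)
M = -2660/9 (M = -38*70/9 = -2660/9 ≈ -295.56)
(m(12, -9) - M)*0 = (-9*12 - 1*(-2660/9))*0 = (-108 + 2660/9)*0 = (1688/9)*0 = 0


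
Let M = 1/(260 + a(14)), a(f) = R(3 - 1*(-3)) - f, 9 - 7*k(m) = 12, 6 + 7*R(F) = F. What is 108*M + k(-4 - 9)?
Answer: 3/287 ≈ 0.010453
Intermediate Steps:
R(F) = -6/7 + F/7
k(m) = -3/7 (k(m) = 9/7 - ⅐*12 = 9/7 - 12/7 = -3/7)
a(f) = -f (a(f) = (-6/7 + (3 - 1*(-3))/7) - f = (-6/7 + (3 + 3)/7) - f = (-6/7 + (⅐)*6) - f = (-6/7 + 6/7) - f = 0 - f = -f)
M = 1/246 (M = 1/(260 - 1*14) = 1/(260 - 14) = 1/246 ≈ 0.0040650)
108*M + k(-4 - 9) = 108*(1/246) - 3/7 = 18/41 - 3/7 = 3/287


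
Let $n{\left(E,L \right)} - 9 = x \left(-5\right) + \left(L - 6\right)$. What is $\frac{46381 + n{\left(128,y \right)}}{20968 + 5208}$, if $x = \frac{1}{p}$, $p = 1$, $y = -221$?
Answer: $\frac{23079}{13088} \approx 1.7634$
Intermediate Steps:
$x = 1$ ($x = 1^{-1} = 1$)
$n{\left(E,L \right)} = -2 + L$ ($n{\left(E,L \right)} = 9 + \left(1 \left(-5\right) + \left(L - 6\right)\right) = 9 + \left(-5 + \left(-6 + L\right)\right) = 9 + \left(-11 + L\right) = -2 + L$)
$\frac{46381 + n{\left(128,y \right)}}{20968 + 5208} = \frac{46381 - 223}{20968 + 5208} = \frac{46381 - 223}{26176} = 46158 \cdot \frac{1}{26176} = \frac{23079}{13088}$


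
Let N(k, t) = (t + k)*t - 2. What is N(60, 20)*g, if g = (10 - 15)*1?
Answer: -7990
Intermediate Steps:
N(k, t) = -2 + t*(k + t) (N(k, t) = (k + t)*t - 2 = t*(k + t) - 2 = -2 + t*(k + t))
g = -5 (g = -5*1 = -5)
N(60, 20)*g = (-2 + 20² + 60*20)*(-5) = (-2 + 400 + 1200)*(-5) = 1598*(-5) = -7990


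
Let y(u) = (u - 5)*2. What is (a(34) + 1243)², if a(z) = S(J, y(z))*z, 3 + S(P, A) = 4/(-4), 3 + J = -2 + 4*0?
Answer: 1225449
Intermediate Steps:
y(u) = -10 + 2*u (y(u) = (-5 + u)*2 = -10 + 2*u)
J = -5 (J = -3 + (-2 + 4*0) = -3 + (-2 + 0) = -3 - 2 = -5)
S(P, A) = -4 (S(P, A) = -3 + 4/(-4) = -3 + 4*(-¼) = -3 - 1 = -4)
a(z) = -4*z
(a(34) + 1243)² = (-4*34 + 1243)² = (-136 + 1243)² = 1107² = 1225449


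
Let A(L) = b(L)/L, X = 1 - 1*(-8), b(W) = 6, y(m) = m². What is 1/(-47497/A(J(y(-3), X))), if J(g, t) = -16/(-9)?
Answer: -27/379976 ≈ -7.1057e-5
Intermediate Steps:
X = 9 (X = 1 + 8 = 9)
J(g, t) = 16/9 (J(g, t) = -16*(-⅑) = 16/9)
A(L) = 6/L
1/(-47497/A(J(y(-3), X))) = 1/(-47497/(6/(16/9))) = 1/(-47497/(6*(9/16))) = 1/(-47497/27/8) = 1/(-47497*8/27) = 1/(-379976/27) = -27/379976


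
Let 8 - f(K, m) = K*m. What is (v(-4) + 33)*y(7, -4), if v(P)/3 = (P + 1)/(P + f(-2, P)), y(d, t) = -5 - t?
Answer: -141/4 ≈ -35.250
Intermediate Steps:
f(K, m) = 8 - K*m
v(P) = 3*(1 + P)/(8 + 3*P) (v(P) = 3*((P + 1)/(P + (8 - 1*(-2)*P))) = 3*((1 + P)/(P + (8 + 2*P))) = 3*((1 + P)/(8 + 3*P)) = 3*(1 + P)/(8 + 3*P))
(v(-4) + 33)*y(7, -4) = (3*(1 - 4)/(8 + 3*(-4)) + 33)*(-5 - 1*(-4)) = (3*(-3)/(8 - 12) + 33)*(-5 + 4) = (3*(-3)/(-4) + 33)*(-1) = (3*(-1/4)*(-3) + 33)*(-1) = (9/4 + 33)*(-1) = (141/4)*(-1) = -141/4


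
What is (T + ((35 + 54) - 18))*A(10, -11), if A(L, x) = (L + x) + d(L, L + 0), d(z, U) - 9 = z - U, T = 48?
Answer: 952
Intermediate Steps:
d(z, U) = 9 + z - U (d(z, U) = 9 + (z - U) = 9 + z - U)
A(L, x) = 9 + L + x (A(L, x) = (L + x) + (9 + L - (L + 0)) = (L + x) + (9 + L - L) = (L + x) + 9 = 9 + L + x)
(T + ((35 + 54) - 18))*A(10, -11) = (48 + ((35 + 54) - 18))*(9 + 10 - 11) = (48 + (89 - 18))*8 = (48 + 71)*8 = 119*8 = 952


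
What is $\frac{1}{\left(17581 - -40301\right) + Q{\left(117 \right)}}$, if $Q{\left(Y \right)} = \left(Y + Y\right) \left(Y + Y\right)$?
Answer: $\frac{1}{112638} \approx 8.878 \cdot 10^{-6}$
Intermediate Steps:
$Q{\left(Y \right)} = 4 Y^{2}$ ($Q{\left(Y \right)} = 2 Y 2 Y = 4 Y^{2}$)
$\frac{1}{\left(17581 - -40301\right) + Q{\left(117 \right)}} = \frac{1}{\left(17581 - -40301\right) + 4 \cdot 117^{2}} = \frac{1}{\left(17581 + 40301\right) + 4 \cdot 13689} = \frac{1}{57882 + 54756} = \frac{1}{112638}$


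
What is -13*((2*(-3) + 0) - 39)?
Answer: 585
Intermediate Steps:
-13*((2*(-3) + 0) - 39) = -13*((-6 + 0) - 39) = -13*(-6 - 39) = -13*(-45) = 585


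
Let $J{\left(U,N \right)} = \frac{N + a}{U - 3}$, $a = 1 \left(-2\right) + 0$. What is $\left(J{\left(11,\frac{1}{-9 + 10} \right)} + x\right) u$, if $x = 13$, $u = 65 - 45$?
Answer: $\frac{515}{2} \approx 257.5$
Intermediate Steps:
$u = 20$
$a = -2$ ($a = -2 + 0 = -2$)
$J{\left(U,N \right)} = \frac{-2 + N}{-3 + U}$ ($J{\left(U,N \right)} = \frac{N - 2}{U - 3} = \frac{-2 + N}{-3 + U}$)
$\left(J{\left(11,\frac{1}{-9 + 10} \right)} + x\right) u = \left(\frac{-2 + \frac{1}{-9 + 10}}{-3 + 11} + 13\right) 20 = \left(\frac{-2 + 1^{-1}}{8} + 13\right) 20 = \left(\frac{-2 + 1}{8} + 13\right) 20 = \left(\frac{1}{8} \left(-1\right) + 13\right) 20 = \left(- \frac{1}{8} + 13\right) 20 = \frac{103}{8} \cdot 20 = \frac{515}{2}$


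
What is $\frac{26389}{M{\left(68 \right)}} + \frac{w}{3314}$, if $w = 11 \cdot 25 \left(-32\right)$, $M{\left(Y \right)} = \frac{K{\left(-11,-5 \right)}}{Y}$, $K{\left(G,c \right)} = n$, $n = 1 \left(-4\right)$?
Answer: $- \frac{743356141}{1657} \approx -4.4862 \cdot 10^{5}$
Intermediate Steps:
$n = -4$
$K{\left(G,c \right)} = -4$
$M{\left(Y \right)} = - \frac{4}{Y}$
$w = -8800$ ($w = 275 \left(-32\right) = -8800$)
$\frac{26389}{M{\left(68 \right)}} + \frac{w}{3314} = \frac{26389}{\left(-4\right) \frac{1}{68}} - \frac{8800}{3314} = \frac{26389}{\left(-4\right) \frac{1}{68}} - \frac{4400}{1657} = \frac{26389}{- \frac{1}{17}} - \frac{4400}{1657} = 26389 \left(-17\right) - \frac{4400}{1657} = -448613 - \frac{4400}{1657} = - \frac{743356141}{1657}$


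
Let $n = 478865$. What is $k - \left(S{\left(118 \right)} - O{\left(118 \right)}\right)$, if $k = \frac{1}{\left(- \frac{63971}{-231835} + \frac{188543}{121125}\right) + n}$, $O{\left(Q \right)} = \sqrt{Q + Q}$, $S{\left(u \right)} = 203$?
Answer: $- \frac{545950890550146218}{2689413281607631} + 2 \sqrt{59} \approx -187.64$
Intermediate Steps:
$O{\left(Q \right)} = \sqrt{2} \sqrt{Q}$ ($O{\left(Q \right)} = \sqrt{2 Q} = \sqrt{2} \sqrt{Q}$)
$k = \frac{5616202875}{2689413281607631}$ ($k = \frac{1}{\left(- \frac{63971}{-231835} + \frac{188543}{121125}\right) + 478865} = \frac{1}{\left(\left(-63971\right) \left(- \frac{1}{231835}\right) + 188543 \cdot \frac{1}{121125}\right) + 478865} = \frac{1}{\left(\frac{63971}{231835} + \frac{188543}{121125}\right) + 478865} = \frac{1}{\frac{10291870756}{5616202875} + 478865} = \frac{1}{\frac{2689413281607631}{5616202875}} = \frac{5616202875}{2689413281607631} \approx 2.0883 \cdot 10^{-6}$)
$k - \left(S{\left(118 \right)} - O{\left(118 \right)}\right) = \frac{5616202875}{2689413281607631} - \left(203 - \sqrt{2} \sqrt{118}\right) = \frac{5616202875}{2689413281607631} - \left(203 - 2 \sqrt{59}\right) = - \frac{545950890550146218}{2689413281607631} + 2 \sqrt{59}$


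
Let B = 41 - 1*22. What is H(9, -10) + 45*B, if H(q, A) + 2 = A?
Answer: 843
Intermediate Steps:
B = 19 (B = 41 - 22 = 19)
H(q, A) = -2 + A
H(9, -10) + 45*B = (-2 - 10) + 45*19 = -12 + 855 = 843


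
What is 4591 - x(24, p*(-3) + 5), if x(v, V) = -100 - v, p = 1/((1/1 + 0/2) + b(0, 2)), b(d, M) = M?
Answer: 4715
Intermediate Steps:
p = 1/3 (p = 1/((1/1 + 0/2) + 2) = 1/((1*1 + 0*(1/2)) + 2) = 1/((1 + 0) + 2) = 1/(1 + 2) = 1/3 ≈ 0.33333)
4591 - x(24, p*(-3) + 5) = 4591 - (-100 - 1*24) = 4591 - (-100 - 24) = 4591 - 1*(-124) = 4591 + 124 = 4715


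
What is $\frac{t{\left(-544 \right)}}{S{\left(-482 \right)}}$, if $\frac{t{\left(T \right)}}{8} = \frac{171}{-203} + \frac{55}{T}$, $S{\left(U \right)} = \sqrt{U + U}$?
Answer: $\frac{104189 i \sqrt{241}}{6653528} \approx 0.2431 i$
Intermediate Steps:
$S{\left(U \right)} = \sqrt{2} \sqrt{U}$ ($S{\left(U \right)} = \sqrt{2 U} = \sqrt{2} \sqrt{U}$)
$t{\left(T \right)} = - \frac{1368}{203} + \frac{440}{T}$ ($t{\left(T \right)} = 8 \left(\frac{171}{-203} + \frac{55}{T}\right) = 8 \left(171 \left(- \frac{1}{203}\right) + \frac{55}{T}\right) = 8 \left(- \frac{171}{203} + \frac{55}{T}\right) = - \frac{1368}{203} + \frac{440}{T}$)
$\frac{t{\left(-544 \right)}}{S{\left(-482 \right)}} = \frac{- \frac{1368}{203} + \frac{440}{-544}}{\sqrt{2} \sqrt{-482}} = \frac{- \frac{1368}{203} + 440 \left(- \frac{1}{544}\right)}{\sqrt{2} i \sqrt{482}} = \frac{- \frac{1368}{203} - \frac{55}{68}}{2 i \sqrt{241}} = - \frac{104189 \left(- \frac{i \sqrt{241}}{482}\right)}{13804} = \frac{104189 i \sqrt{241}}{6653528}$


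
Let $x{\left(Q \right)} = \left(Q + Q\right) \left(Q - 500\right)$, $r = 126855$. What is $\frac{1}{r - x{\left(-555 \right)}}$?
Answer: $- \frac{1}{1044195} \approx -9.5768 \cdot 10^{-7}$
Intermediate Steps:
$x{\left(Q \right)} = 2 Q \left(-500 + Q\right)$
$\frac{1}{r - x{\left(-555 \right)}} = \frac{1}{126855 - 2 \left(-555\right) \left(-500 - 555\right)} = \frac{1}{126855 - 2 \left(-555\right) \left(-1055\right)} = \frac{1}{126855 - 1171050} = \frac{1}{-1044195} = - \frac{1}{1044195}$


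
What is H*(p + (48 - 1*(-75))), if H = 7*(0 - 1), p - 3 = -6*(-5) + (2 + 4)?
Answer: -1134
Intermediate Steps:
p = 39 (p = 3 + (-6*(-5) + (2 + 4)) = 3 + (30 + 6) = 3 + 36 = 39)
H = -7 (H = 7*(-1) = -7)
H*(p + (48 - 1*(-75))) = -7*(39 + (48 - 1*(-75))) = -7*(39 + (48 + 75)) = -7*(39 + 123) = -7*162 = -1134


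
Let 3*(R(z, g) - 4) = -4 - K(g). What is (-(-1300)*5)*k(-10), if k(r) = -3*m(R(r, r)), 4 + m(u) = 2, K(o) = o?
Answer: 39000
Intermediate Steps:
R(z, g) = 8/3 - g/3 (R(z, g) = 4 + (-4 - g)/3 = 4 + (-4/3 - g/3) = 8/3 - g/3)
m(u) = -2 (m(u) = -4 + 2 = -2)
k(r) = 6 (k(r) = -3*(-2) = 6)
(-(-1300)*5)*k(-10) = -(-1300)*5*6 = -100*(-65)*6 = 6500*6 = 39000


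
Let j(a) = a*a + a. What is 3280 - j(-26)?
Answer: 2630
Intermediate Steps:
j(a) = a + a**2 (j(a) = a**2 + a = a + a**2)
3280 - j(-26) = 3280 - (-26)*(1 - 26) = 3280 - (-26)*(-25) = 3280 - 1*650 = 3280 - 650 = 2630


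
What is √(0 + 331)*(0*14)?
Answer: 0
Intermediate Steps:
√(0 + 331)*(0*14) = √331*0 = 0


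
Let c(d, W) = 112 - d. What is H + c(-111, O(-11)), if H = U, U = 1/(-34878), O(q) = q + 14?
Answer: 7777793/34878 ≈ 223.00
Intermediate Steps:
O(q) = 14 + q
U = -1/34878 ≈ -2.8671e-5
H = -1/34878 ≈ -2.8671e-5
H + c(-111, O(-11)) = -1/34878 + (112 - 1*(-111)) = -1/34878 + (112 + 111) = -1/34878 + 223 = 7777793/34878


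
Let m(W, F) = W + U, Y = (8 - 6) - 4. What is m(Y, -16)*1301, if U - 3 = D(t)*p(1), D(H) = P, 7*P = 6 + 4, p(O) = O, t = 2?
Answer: 22117/7 ≈ 3159.6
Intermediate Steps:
P = 10/7 (P = (6 + 4)/7 = (⅐)*10 = 10/7 ≈ 1.4286)
Y = -2 (Y = 2 - 4 = -2)
D(H) = 10/7
U = 31/7 (U = 3 + (10/7)*1 = 3 + 10/7 = 31/7 ≈ 4.4286)
m(W, F) = 31/7 + W (m(W, F) = W + 31/7 = 31/7 + W)
m(Y, -16)*1301 = (31/7 - 2)*1301 = (17/7)*1301 = 22117/7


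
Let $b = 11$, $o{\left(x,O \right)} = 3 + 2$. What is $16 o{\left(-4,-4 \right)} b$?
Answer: $880$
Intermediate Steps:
$o{\left(x,O \right)} = 5$
$16 o{\left(-4,-4 \right)} b = 16 \cdot 5 \cdot 11 = 80 \cdot 11 = 880$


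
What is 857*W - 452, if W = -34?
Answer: -29590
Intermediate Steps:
857*W - 452 = 857*(-34) - 452 = -29138 - 452 = -29590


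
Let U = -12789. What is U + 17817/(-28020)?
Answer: -119455199/9340 ≈ -12790.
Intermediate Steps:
U + 17817/(-28020) = -12789 + 17817/(-28020) = -12789 + 17817*(-1/28020) = -12789 - 5939/9340 = -119455199/9340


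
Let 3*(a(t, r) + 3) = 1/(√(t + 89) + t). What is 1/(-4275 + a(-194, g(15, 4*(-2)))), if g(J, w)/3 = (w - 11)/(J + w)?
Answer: -1453104564/6216383814589 + 3*I*√105/6216383814589 ≈ -0.00023375 + 4.9451e-12*I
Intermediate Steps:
g(J, w) = 3*(-11 + w)/(J + w) (g(J, w) = 3*((w - 11)/(J + w)) = 3*((-11 + w)/(J + w)) = 3*(-11 + w)/(J + w))
a(t, r) = -3 + 1/(3*(t + √(89 + t))) (a(t, r) = -3 + 1/(3*(√(t + 89) + t)) = -3 + 1/(3*(√(89 + t) + t)) = -3 + 1/(3*(t + √(89 + t))))
1/(-4275 + a(-194, g(15, 4*(-2)))) = 1/(-4275 + (⅓ - 3*(-194) - 3*√(89 - 194))/(-194 + √(89 - 194))) = 1/(-4275 + (⅓ + 582 - 3*I*√105)/(-194 + √(-105))) = 1/(-4275 + (⅓ + 582 - 3*I*√105)/(-194 + I*√105)) = 1/(-4275 + (1747/3 - 3*I*√105)/(-194 + I*√105))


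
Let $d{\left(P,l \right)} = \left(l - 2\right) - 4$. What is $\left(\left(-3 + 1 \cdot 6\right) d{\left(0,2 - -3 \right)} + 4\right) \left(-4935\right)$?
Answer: $-4935$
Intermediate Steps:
$d{\left(P,l \right)} = -6 + l$ ($d{\left(P,l \right)} = \left(-2 + l\right) - 4 = -6 + l$)
$\left(\left(-3 + 1 \cdot 6\right) d{\left(0,2 - -3 \right)} + 4\right) \left(-4935\right) = \left(\left(-3 + 1 \cdot 6\right) \left(-6 + \left(2 - -3\right)\right) + 4\right) \left(-4935\right) = \left(\left(-3 + 6\right) \left(-6 + \left(2 + 3\right)\right) + 4\right) \left(-4935\right) = \left(3 \left(-6 + 5\right) + 4\right) \left(-4935\right) = \left(3 \left(-1\right) + 4\right) \left(-4935\right) = \left(-3 + 4\right) \left(-4935\right) = 1 \left(-4935\right) = -4935$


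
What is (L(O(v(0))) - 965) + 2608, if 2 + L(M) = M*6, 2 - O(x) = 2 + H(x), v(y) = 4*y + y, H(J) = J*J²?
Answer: 1641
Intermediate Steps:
H(J) = J³
v(y) = 5*y
O(x) = -x³ (O(x) = 2 - (2 + x³) = 2 + (-2 - x³) = -x³)
L(M) = -2 + 6*M (L(M) = -2 + M*6 = -2 + 6*M)
(L(O(v(0))) - 965) + 2608 = ((-2 + 6*(-(5*0)³)) - 965) + 2608 = ((-2 + 6*(-1*0³)) - 965) + 2608 = ((-2 + 6*(-1*0)) - 965) + 2608 = ((-2 + 6*0) - 965) + 2608 = ((-2 + 0) - 965) + 2608 = (-2 - 965) + 2608 = -967 + 2608 = 1641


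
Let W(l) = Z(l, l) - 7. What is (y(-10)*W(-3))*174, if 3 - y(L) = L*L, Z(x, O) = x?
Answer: 168780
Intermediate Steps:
y(L) = 3 - L² (y(L) = 3 - L*L = 3 - L²)
W(l) = -7 + l (W(l) = l - 7 = -7 + l)
(y(-10)*W(-3))*174 = ((3 - 1*(-10)²)*(-7 - 3))*174 = ((3 - 1*100)*(-10))*174 = ((3 - 100)*(-10))*174 = -97*(-10)*174 = 970*174 = 168780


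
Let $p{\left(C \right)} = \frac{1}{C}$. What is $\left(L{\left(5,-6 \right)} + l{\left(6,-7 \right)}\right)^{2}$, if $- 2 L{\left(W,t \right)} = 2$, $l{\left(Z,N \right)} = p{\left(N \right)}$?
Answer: $\frac{64}{49} \approx 1.3061$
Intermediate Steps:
$l{\left(Z,N \right)} = \frac{1}{N}$
$L{\left(W,t \right)} = -1$ ($L{\left(W,t \right)} = \left(- \frac{1}{2}\right) 2 = -1$)
$\left(L{\left(5,-6 \right)} + l{\left(6,-7 \right)}\right)^{2} = \left(-1 + \frac{1}{-7}\right)^{2} = \left(-1 - \frac{1}{7}\right)^{2} = \left(- \frac{8}{7}\right)^{2} = \frac{64}{49}$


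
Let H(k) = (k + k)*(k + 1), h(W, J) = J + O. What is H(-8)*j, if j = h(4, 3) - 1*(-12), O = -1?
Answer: 1568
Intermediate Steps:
h(W, J) = -1 + J (h(W, J) = J - 1 = -1 + J)
H(k) = 2*k*(1 + k) (H(k) = (2*k)*(1 + k) = 2*k*(1 + k))
j = 14 (j = (-1 + 3) - 1*(-12) = 2 + 12 = 14)
H(-8)*j = (2*(-8)*(1 - 8))*14 = (2*(-8)*(-7))*14 = 112*14 = 1568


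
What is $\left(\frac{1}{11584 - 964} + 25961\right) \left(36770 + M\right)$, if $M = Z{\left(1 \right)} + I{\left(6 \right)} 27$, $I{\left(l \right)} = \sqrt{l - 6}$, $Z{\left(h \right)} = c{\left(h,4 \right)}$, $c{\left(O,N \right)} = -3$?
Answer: $\frac{10136875920707}{10620} \approx 9.5451 \cdot 10^{8}$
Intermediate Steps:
$Z{\left(h \right)} = -3$
$I{\left(l \right)} = \sqrt{-6 + l}$
$M = -3$ ($M = -3 + \sqrt{-6 + 6} \cdot 27 = -3 + \sqrt{0} \cdot 27 = -3 + 0 \cdot 27 = -3 + 0 = -3$)
$\left(\frac{1}{11584 - 964} + 25961\right) \left(36770 + M\right) = \left(\frac{1}{11584 - 964} + 25961\right) \left(36770 - 3\right) = \left(\frac{1}{10620} + 25961\right) 36767 = \frac{275705821}{10620} \cdot 36767 = \frac{10136875920707}{10620}$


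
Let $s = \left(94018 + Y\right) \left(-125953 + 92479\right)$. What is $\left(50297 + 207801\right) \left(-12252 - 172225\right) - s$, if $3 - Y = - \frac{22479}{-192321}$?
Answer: $- \frac{950191597096142}{21369} \approx -4.4466 \cdot 10^{10}$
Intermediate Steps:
$Y = \frac{184828}{64107}$ ($Y = 3 - - \frac{22479}{-192321} = 3 - \left(-22479\right) \left(- \frac{1}{192321}\right) = 3 - \frac{7493}{64107} = \frac{184828}{64107} \approx 2.8831$)
$s = - \frac{67253692981132}{21369}$ ($s = \left(94018 + \frac{184828}{64107}\right) \left(-125953 + 92479\right) = \frac{6027396754}{64107} \left(-33474\right) = - \frac{67253692981132}{21369} \approx -3.1473 \cdot 10^{9}$)
$\left(50297 + 207801\right) \left(-12252 - 172225\right) - s = \left(50297 + 207801\right) \left(-12252 - 172225\right) - - \frac{67253692981132}{21369} = 258098 \left(-184477\right) + \frac{67253692981132}{21369} = -47613144746 + \frac{67253692981132}{21369} = - \frac{950191597096142}{21369}$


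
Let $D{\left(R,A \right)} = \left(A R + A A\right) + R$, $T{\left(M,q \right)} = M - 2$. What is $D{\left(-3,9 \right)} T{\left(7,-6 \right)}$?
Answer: $255$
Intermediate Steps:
$T{\left(M,q \right)} = -2 + M$ ($T{\left(M,q \right)} = M - 2 = -2 + M$)
$D{\left(R,A \right)} = R + A^{2} + A R$ ($D{\left(R,A \right)} = \left(A R + A^{2}\right) + R = \left(A^{2} + A R\right) + R = R + A^{2} + A R$)
$D{\left(-3,9 \right)} T{\left(7,-6 \right)} = \left(-3 + 9^{2} + 9 \left(-3\right)\right) \left(-2 + 7\right) = \left(-3 + 81 - 27\right) 5 = 51 \cdot 5 = 255$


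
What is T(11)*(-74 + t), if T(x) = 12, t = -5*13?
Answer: -1668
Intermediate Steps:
t = -65
T(11)*(-74 + t) = 12*(-74 - 65) = 12*(-139) = -1668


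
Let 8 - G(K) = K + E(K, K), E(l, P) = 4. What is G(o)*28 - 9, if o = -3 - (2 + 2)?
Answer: 299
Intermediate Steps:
o = -7 (o = -3 - 1*4 = -3 - 4 = -7)
G(K) = 4 - K (G(K) = 8 - (K + 4) = 8 - (4 + K) = 8 + (-4 - K) = 4 - K)
G(o)*28 - 9 = (4 - 1*(-7))*28 - 9 = (4 + 7)*28 - 9 = 11*28 - 9 = 308 - 9 = 299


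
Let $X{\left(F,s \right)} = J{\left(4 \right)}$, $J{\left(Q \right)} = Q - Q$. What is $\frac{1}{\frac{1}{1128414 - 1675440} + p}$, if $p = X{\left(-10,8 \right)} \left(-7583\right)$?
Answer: $-547026$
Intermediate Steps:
$J{\left(Q \right)} = 0$
$X{\left(F,s \right)} = 0$
$p = 0$ ($p = 0 \left(-7583\right) = 0$)
$\frac{1}{\frac{1}{1128414 - 1675440} + p} = \frac{1}{\frac{1}{1128414 - 1675440} + 0} = \frac{1}{\frac{1}{-547026} + 0} = \frac{1}{- \frac{1}{547026} + 0} = \frac{1}{- \frac{1}{547026}} = -547026$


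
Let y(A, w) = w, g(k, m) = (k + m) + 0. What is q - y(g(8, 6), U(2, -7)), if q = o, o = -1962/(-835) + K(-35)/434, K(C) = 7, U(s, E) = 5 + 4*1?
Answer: -343451/51770 ≈ -6.6342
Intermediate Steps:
U(s, E) = 9 (U(s, E) = 5 + 4 = 9)
g(k, m) = k + m
o = 122479/51770 (o = -1962/(-835) + 7/434 = -1962*(-1/835) + 7*(1/434) = 1962/835 + 1/62 = 122479/51770 ≈ 2.3658)
q = 122479/51770 ≈ 2.3658
q - y(g(8, 6), U(2, -7)) = 122479/51770 - 1*9 = 122479/51770 - 9 = -343451/51770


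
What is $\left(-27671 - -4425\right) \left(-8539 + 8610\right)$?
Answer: $-1650466$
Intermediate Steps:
$\left(-27671 - -4425\right) \left(-8539 + 8610\right) = \left(-27671 + \left(-5491 + 9916\right)\right) 71 = \left(-27671 + 4425\right) 71 = \left(-23246\right) 71 = -1650466$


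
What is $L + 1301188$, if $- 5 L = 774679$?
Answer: $\frac{5731261}{5} \approx 1.1463 \cdot 10^{6}$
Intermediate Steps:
$L = - \frac{774679}{5}$ ($L = \left(- \frac{1}{5}\right) 774679 = - \frac{774679}{5} \approx -1.5494 \cdot 10^{5}$)
$L + 1301188 = - \frac{774679}{5} + 1301188 = \frac{5731261}{5}$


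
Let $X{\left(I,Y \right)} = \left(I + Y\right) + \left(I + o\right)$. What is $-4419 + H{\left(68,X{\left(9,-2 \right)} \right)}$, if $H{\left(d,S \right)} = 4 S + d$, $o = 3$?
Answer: $-4275$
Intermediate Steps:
$X{\left(I,Y \right)} = 3 + Y + 2 I$ ($X{\left(I,Y \right)} = \left(I + Y\right) + \left(I + 3\right) = \left(I + Y\right) + \left(3 + I\right) = 3 + Y + 2 I$)
$H{\left(d,S \right)} = d + 4 S$
$-4419 + H{\left(68,X{\left(9,-2 \right)} \right)} = -4419 + \left(68 + 4 \left(3 - 2 + 2 \cdot 9\right)\right) = -4419 + \left(68 + 4 \left(3 - 2 + 18\right)\right) = -4419 + \left(68 + 4 \cdot 19\right) = -4419 + \left(68 + 76\right) = -4419 + 144 = -4275$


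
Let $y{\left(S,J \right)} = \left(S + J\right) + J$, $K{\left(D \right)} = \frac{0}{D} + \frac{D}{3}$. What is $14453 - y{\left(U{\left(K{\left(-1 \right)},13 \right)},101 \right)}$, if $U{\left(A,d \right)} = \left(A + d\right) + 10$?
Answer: $\frac{42685}{3} \approx 14228.0$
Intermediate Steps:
$K{\left(D \right)} = \frac{D}{3}$ ($K{\left(D \right)} = 0 + D \frac{1}{3} = 0 + \frac{D}{3} = \frac{D}{3}$)
$U{\left(A,d \right)} = 10 + A + d$
$y{\left(S,J \right)} = S + 2 J$ ($y{\left(S,J \right)} = \left(J + S\right) + J = S + 2 J$)
$14453 - y{\left(U{\left(K{\left(-1 \right)},13 \right)},101 \right)} = 14453 - \left(\left(10 + \frac{1}{3} \left(-1\right) + 13\right) + 2 \cdot 101\right) = 14453 - \left(\left(10 - \frac{1}{3} + 13\right) + 202\right) = 14453 - \left(\frac{68}{3} + 202\right) = 14453 - \frac{674}{3} = \frac{42685}{3}$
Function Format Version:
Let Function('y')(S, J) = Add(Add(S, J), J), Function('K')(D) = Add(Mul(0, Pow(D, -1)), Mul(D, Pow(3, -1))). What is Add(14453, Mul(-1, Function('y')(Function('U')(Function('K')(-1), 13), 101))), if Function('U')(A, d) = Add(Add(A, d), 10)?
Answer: Rational(42685, 3) ≈ 14228.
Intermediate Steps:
Function('K')(D) = Mul(Rational(1, 3), D) (Function('K')(D) = Add(0, Mul(D, Rational(1, 3))) = Add(0, Mul(Rational(1, 3), D)) = Mul(Rational(1, 3), D))
Function('U')(A, d) = Add(10, A, d)
Function('y')(S, J) = Add(S, Mul(2, J)) (Function('y')(S, J) = Add(Add(J, S), J) = Add(S, Mul(2, J)))
Add(14453, Mul(-1, Function('y')(Function('U')(Function('K')(-1), 13), 101))) = Add(14453, Mul(-1, Add(Add(10, Mul(Rational(1, 3), -1), 13), Mul(2, 101)))) = Add(14453, Mul(-1, Add(Add(10, Rational(-1, 3), 13), 202))) = Add(14453, Mul(-1, Add(Rational(68, 3), 202))) = Add(14453, Mul(-1, Rational(674, 3))) = Add(14453, Rational(-674, 3)) = Rational(42685, 3)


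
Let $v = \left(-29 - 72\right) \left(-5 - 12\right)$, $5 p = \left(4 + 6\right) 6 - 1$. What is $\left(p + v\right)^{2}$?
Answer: $\frac{74718736}{25} \approx 2.9887 \cdot 10^{6}$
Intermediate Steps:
$p = \frac{59}{5}$ ($p = \frac{\left(4 + 6\right) 6 - 1}{5} = \frac{10 \cdot 6 - 1}{5} = \frac{60 - 1}{5} = \frac{1}{5} \cdot 59 = \frac{59}{5} \approx 11.8$)
$v = 1717$ ($v = \left(-101\right) \left(-17\right) = 1717$)
$\left(p + v\right)^{2} = \left(\frac{59}{5} + 1717\right)^{2} = \left(\frac{8644}{5}\right)^{2} = \frac{74718736}{25}$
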